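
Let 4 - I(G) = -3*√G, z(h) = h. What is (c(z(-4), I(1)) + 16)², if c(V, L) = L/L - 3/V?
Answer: 5041/16 ≈ 315.06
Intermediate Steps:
I(G) = 4 + 3*√G (I(G) = 4 - (-3)*√G = 4 + 3*√G)
c(V, L) = 1 - 3/V
(c(z(-4), I(1)) + 16)² = ((-3 - 4)/(-4) + 16)² = (-¼*(-7) + 16)² = (7/4 + 16)² = (71/4)² = 5041/16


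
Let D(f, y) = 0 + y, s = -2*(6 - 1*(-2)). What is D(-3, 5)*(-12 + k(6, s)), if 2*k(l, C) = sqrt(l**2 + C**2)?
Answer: -60 + 5*sqrt(73) ≈ -17.280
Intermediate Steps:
s = -16 (s = -2*(6 + 2) = -2*8 = -16)
D(f, y) = y
k(l, C) = sqrt(C**2 + l**2)/2 (k(l, C) = sqrt(l**2 + C**2)/2 = sqrt(C**2 + l**2)/2)
D(-3, 5)*(-12 + k(6, s)) = 5*(-12 + sqrt((-16)**2 + 6**2)/2) = 5*(-12 + sqrt(256 + 36)/2) = 5*(-12 + sqrt(292)/2) = 5*(-12 + (2*sqrt(73))/2) = 5*(-12 + sqrt(73)) = -60 + 5*sqrt(73)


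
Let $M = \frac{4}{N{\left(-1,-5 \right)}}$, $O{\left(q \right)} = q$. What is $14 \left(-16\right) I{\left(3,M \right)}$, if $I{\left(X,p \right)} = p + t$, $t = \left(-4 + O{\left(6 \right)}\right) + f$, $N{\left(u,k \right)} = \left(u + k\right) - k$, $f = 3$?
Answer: $-224$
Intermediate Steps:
$N{\left(u,k \right)} = u$ ($N{\left(u,k \right)} = \left(k + u\right) - k = u$)
$t = 5$ ($t = \left(-4 + 6\right) + 3 = 2 + 3 = 5$)
$M = -4$ ($M = \frac{4}{-1} = 4 \left(-1\right) = -4$)
$I{\left(X,p \right)} = 5 + p$ ($I{\left(X,p \right)} = p + 5 = 5 + p$)
$14 \left(-16\right) I{\left(3,M \right)} = 14 \left(-16\right) \left(5 - 4\right) = \left(-224\right) 1 = -224$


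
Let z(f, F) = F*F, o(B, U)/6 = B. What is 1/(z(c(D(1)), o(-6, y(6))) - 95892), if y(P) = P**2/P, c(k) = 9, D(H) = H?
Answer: -1/94596 ≈ -1.0571e-5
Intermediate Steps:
y(P) = P
o(B, U) = 6*B
z(f, F) = F**2
1/(z(c(D(1)), o(-6, y(6))) - 95892) = 1/((6*(-6))**2 - 95892) = 1/((-36)**2 - 95892) = 1/(1296 - 95892) = 1/(-94596) = -1/94596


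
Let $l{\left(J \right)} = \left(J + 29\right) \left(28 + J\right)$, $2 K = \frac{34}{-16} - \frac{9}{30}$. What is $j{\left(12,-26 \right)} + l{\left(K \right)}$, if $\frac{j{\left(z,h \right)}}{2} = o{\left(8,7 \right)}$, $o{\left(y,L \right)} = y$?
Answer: $\frac{4866289}{6400} \approx 760.36$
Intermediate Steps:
$j{\left(z,h \right)} = 16$ ($j{\left(z,h \right)} = 2 \cdot 8 = 16$)
$K = - \frac{97}{80}$ ($K = \frac{\frac{34}{-16} - \frac{9}{30}}{2} = \frac{34 \left(- \frac{1}{16}\right) - \frac{3}{10}}{2} = \frac{- \frac{17}{8} - \frac{3}{10}}{2} = \frac{1}{2} \left(- \frac{97}{40}\right) = - \frac{97}{80} \approx -1.2125$)
$l{\left(J \right)} = \left(28 + J\right) \left(29 + J\right)$ ($l{\left(J \right)} = \left(29 + J\right) \left(28 + J\right) = \left(28 + J\right) \left(29 + J\right)$)
$j{\left(12,-26 \right)} + l{\left(K \right)} = 16 + \left(812 + \left(- \frac{97}{80}\right)^{2} + 57 \left(- \frac{97}{80}\right)\right) = 16 + \left(812 + \frac{9409}{6400} - \frac{5529}{80}\right) = 16 + \frac{4763889}{6400} = \frac{4866289}{6400}$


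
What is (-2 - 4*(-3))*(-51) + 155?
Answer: -355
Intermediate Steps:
(-2 - 4*(-3))*(-51) + 155 = (-2 + 12)*(-51) + 155 = 10*(-51) + 155 = -510 + 155 = -355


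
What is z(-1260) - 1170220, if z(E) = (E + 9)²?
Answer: 394781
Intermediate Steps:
z(E) = (9 + E)²
z(-1260) - 1170220 = (9 - 1260)² - 1170220 = (-1251)² - 1170220 = 1565001 - 1170220 = 394781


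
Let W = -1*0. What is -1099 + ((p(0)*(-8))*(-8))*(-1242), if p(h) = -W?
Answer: -1099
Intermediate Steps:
W = 0
p(h) = 0 (p(h) = -1*0 = 0)
-1099 + ((p(0)*(-8))*(-8))*(-1242) = -1099 + ((0*(-8))*(-8))*(-1242) = -1099 + (0*(-8))*(-1242) = -1099 + 0*(-1242) = -1099 + 0 = -1099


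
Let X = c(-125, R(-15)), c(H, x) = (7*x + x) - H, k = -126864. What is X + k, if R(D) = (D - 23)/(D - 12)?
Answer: -3421649/27 ≈ -1.2673e+5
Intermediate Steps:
R(D) = (-23 + D)/(-12 + D)
c(H, x) = -H + 8*x (c(H, x) = 8*x - H = -H + 8*x)
X = 3679/27 (X = -1*(-125) + 8*((-23 - 15)/(-12 - 15)) = 125 + 8*(-38/(-27)) = 125 + 8*(-1/27*(-38)) = 125 + 8*(38/27) = 125 + 304/27 = 3679/27 ≈ 136.26)
X + k = 3679/27 - 126864 = -3421649/27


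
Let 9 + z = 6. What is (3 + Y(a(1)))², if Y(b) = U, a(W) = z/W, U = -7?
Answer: 16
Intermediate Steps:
z = -3 (z = -9 + 6 = -3)
a(W) = -3/W
Y(b) = -7
(3 + Y(a(1)))² = (3 - 7)² = (-4)² = 16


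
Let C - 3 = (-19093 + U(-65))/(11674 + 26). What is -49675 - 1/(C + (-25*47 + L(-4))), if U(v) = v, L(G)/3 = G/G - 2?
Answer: -113976454075/2294443 ≈ -49675.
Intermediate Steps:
L(G) = -3 (L(G) = 3*(G/G - 2) = 3*(1 - 2) = 3*(-1) = -3)
C = 2657/1950 (C = 3 + (-19093 - 65)/(11674 + 26) = 3 - 19158/11700 = 3 - 19158*1/11700 = 3 - 3193/1950 = 2657/1950 ≈ 1.3626)
-49675 - 1/(C + (-25*47 + L(-4))) = -49675 - 1/(2657/1950 + (-25*47 - 3)) = -49675 - 1/(2657/1950 + (-1175 - 3)) = -49675 - 1/(2657/1950 - 1178) = -49675 - 1/(-2294443/1950) = -49675 - 1*(-1950/2294443) = -49675 + 1950/2294443 = -113976454075/2294443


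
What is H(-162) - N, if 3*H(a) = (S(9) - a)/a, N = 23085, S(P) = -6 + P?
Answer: -3739825/162 ≈ -23085.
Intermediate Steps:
H(a) = (3 - a)/(3*a) (H(a) = (((-6 + 9) - a)/a)/3 = ((3 - a)/a)/3 = (3 - a)/(3*a))
H(-162) - N = (⅓)*(3 - 1*(-162))/(-162) - 1*23085 = (⅓)*(-1/162)*(3 + 162) - 23085 = (⅓)*(-1/162)*165 - 23085 = -55/162 - 23085 = -3739825/162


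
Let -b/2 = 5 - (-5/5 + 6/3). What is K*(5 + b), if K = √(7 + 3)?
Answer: -3*√10 ≈ -9.4868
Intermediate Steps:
K = √10 ≈ 3.1623
b = -8 (b = -2*(5 - (-5/5 + 6/3)) = -2*(5 - (-5*⅕ + 6*(⅓))) = -2*(5 - (-1 + 2)) = -2*(5 - 1*1) = -2*(5 - 1) = -2*4 = -8)
K*(5 + b) = √10*(5 - 8) = √10*(-3) = -3*√10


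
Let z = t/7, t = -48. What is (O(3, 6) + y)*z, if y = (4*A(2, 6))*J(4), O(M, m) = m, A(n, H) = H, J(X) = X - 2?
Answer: -2592/7 ≈ -370.29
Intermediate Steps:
J(X) = -2 + X
y = 48 (y = (4*6)*(-2 + 4) = 24*2 = 48)
z = -48/7 ≈ -6.8571
(O(3, 6) + y)*z = (6 + 48)*(-48/7) = 54*(-48/7) = -2592/7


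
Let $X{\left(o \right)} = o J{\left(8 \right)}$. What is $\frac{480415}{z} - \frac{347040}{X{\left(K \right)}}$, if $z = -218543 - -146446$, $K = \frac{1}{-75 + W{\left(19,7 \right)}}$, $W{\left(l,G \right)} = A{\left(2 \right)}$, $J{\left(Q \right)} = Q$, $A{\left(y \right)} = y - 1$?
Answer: $\frac{231439541225}{72097} \approx 3.2101 \cdot 10^{6}$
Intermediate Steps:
$A{\left(y \right)} = -1 + y$
$W{\left(l,G \right)} = 1$ ($W{\left(l,G \right)} = -1 + 2 = 1$)
$K = - \frac{1}{74}$ ($K = \frac{1}{-75 + 1} = \frac{1}{-74} = - \frac{1}{74} \approx -0.013514$)
$X{\left(o \right)} = 8 o$ ($X{\left(o \right)} = o 8 = 8 o$)
$z = -72097$ ($z = -218543 + 146446 = -72097$)
$\frac{480415}{z} - \frac{347040}{X{\left(K \right)}} = \frac{480415}{-72097} - \frac{347040}{8 \left(- \frac{1}{74}\right)} = 480415 \left(- \frac{1}{72097}\right) - \frac{347040}{- \frac{4}{37}} = - \frac{480415}{72097} - -3210120 = - \frac{480415}{72097} + 3210120 = \frac{231439541225}{72097}$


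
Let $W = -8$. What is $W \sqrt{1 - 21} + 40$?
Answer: $40 - 16 i \sqrt{5} \approx 40.0 - 35.777 i$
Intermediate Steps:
$W \sqrt{1 - 21} + 40 = - 8 \sqrt{1 - 21} + 40 = - 8 \sqrt{-20} + 40 = - 8 \cdot 2 i \sqrt{5} + 40 = - 16 i \sqrt{5} + 40 = 40 - 16 i \sqrt{5}$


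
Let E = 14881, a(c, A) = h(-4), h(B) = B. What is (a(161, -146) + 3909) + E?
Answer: 18786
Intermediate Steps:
a(c, A) = -4
(a(161, -146) + 3909) + E = (-4 + 3909) + 14881 = 3905 + 14881 = 18786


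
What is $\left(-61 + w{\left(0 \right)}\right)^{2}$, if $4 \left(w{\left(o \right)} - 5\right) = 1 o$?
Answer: $3136$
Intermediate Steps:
$w{\left(o \right)} = 5 + \frac{o}{4}$ ($w{\left(o \right)} = 5 + \frac{1 o}{4} = 5 + \frac{o}{4}$)
$\left(-61 + w{\left(0 \right)}\right)^{2} = \left(-61 + \left(5 + \frac{1}{4} \cdot 0\right)\right)^{2} = \left(-61 + \left(5 + 0\right)\right)^{2} = \left(-61 + 5\right)^{2} = \left(-56\right)^{2} = 3136$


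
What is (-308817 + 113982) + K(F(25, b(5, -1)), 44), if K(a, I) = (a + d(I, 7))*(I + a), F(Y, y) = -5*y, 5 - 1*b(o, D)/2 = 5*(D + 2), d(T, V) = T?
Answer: -192899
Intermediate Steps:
b(o, D) = -10 - 10*D (b(o, D) = 10 - 10*(D + 2) = 10 - 10*(2 + D) = 10 - 2*(10 + 5*D) = 10 + (-20 - 10*D) = -10 - 10*D)
K(a, I) = (I + a)² (K(a, I) = (a + I)*(I + a) = (I + a)*(I + a) = (I + a)²)
(-308817 + 113982) + K(F(25, b(5, -1)), 44) = (-308817 + 113982) + (44² + (-5*(-10 - 10*(-1)))² + 2*44*(-5*(-10 - 10*(-1)))) = -194835 + (1936 + (-5*(-10 + 10))² + 2*44*(-5*(-10 + 10))) = -194835 + (1936 + (-5*0)² + 2*44*(-5*0)) = -194835 + (1936 + 0² + 2*44*0) = -194835 + (1936 + 0 + 0) = -194835 + 1936 = -192899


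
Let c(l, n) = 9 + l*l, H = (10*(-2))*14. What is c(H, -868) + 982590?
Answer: 1060999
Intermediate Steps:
H = -280 (H = -20*14 = -280)
c(l, n) = 9 + l**2
c(H, -868) + 982590 = (9 + (-280)**2) + 982590 = (9 + 78400) + 982590 = 78409 + 982590 = 1060999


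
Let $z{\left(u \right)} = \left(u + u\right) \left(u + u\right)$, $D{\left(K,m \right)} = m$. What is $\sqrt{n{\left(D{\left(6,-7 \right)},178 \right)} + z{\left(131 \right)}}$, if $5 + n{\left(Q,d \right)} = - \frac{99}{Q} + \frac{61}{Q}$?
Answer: $\frac{\sqrt{3363577}}{7} \approx 262.0$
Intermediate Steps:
$z{\left(u \right)} = 4 u^{2}$ ($z{\left(u \right)} = 2 u 2 u = 4 u^{2}$)
$n{\left(Q,d \right)} = -5 - \frac{38}{Q}$ ($n{\left(Q,d \right)} = -5 + \left(- \frac{99}{Q} + \frac{61}{Q}\right) = -5 - \frac{38}{Q}$)
$\sqrt{n{\left(D{\left(6,-7 \right)},178 \right)} + z{\left(131 \right)}} = \sqrt{\left(-5 - \frac{38}{-7}\right) + 4 \cdot 131^{2}} = \sqrt{\left(-5 - - \frac{38}{7}\right) + 4 \cdot 17161} = \sqrt{\left(-5 + \frac{38}{7}\right) + 68644} = \sqrt{\frac{3}{7} + 68644} = \sqrt{\frac{480511}{7}} = \frac{\sqrt{3363577}}{7}$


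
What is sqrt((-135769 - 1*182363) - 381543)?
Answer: 5*I*sqrt(27987) ≈ 836.47*I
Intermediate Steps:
sqrt((-135769 - 1*182363) - 381543) = sqrt((-135769 - 182363) - 381543) = sqrt(-318132 - 381543) = sqrt(-699675) = 5*I*sqrt(27987)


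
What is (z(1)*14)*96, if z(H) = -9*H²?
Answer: -12096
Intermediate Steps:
(z(1)*14)*96 = (-9*1²*14)*96 = (-9*1*14)*96 = -9*14*96 = -126*96 = -12096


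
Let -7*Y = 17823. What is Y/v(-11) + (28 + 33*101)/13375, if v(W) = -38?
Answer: 239276651/3557750 ≈ 67.255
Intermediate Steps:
Y = -17823/7 (Y = -1/7*17823 = -17823/7 ≈ -2546.1)
Y/v(-11) + (28 + 33*101)/13375 = -17823/7/(-38) + (28 + 33*101)/13375 = -17823/7*(-1/38) + (28 + 3333)*(1/13375) = 17823/266 + 3361*(1/13375) = 17823/266 + 3361/13375 = 239276651/3557750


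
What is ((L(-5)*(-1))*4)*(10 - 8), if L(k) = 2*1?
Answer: -16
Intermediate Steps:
L(k) = 2
((L(-5)*(-1))*4)*(10 - 8) = ((2*(-1))*4)*(10 - 8) = -2*4*2 = -8*2 = -16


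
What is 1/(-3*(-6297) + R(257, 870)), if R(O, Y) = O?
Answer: 1/19148 ≈ 5.2225e-5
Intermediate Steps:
1/(-3*(-6297) + R(257, 870)) = 1/(-3*(-6297) + 257) = 1/(18891 + 257) = 1/19148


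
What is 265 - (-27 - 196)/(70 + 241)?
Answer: 82638/311 ≈ 265.72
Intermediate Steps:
265 - (-27 - 196)/(70 + 241) = 265 - (-223)/311 = 265 - 1*(-223/311) = 265 + 223/311 = 82638/311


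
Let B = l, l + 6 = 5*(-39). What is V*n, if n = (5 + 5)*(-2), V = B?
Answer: 4020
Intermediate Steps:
l = -201 (l = -6 + 5*(-39) = -6 - 195 = -201)
B = -201
V = -201
n = -20 (n = 10*(-2) = -20)
V*n = -201*(-20) = 4020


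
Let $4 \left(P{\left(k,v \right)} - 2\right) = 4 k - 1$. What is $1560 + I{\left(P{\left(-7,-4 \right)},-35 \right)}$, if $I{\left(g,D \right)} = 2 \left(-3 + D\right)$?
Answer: $1484$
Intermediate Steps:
$P{\left(k,v \right)} = \frac{7}{4} + k$ ($P{\left(k,v \right)} = 2 + \frac{4 k - 1}{4} = 2 + \frac{-1 + 4 k}{4} = 2 + \left(- \frac{1}{4} + k\right) = \frac{7}{4} + k$)
$I{\left(g,D \right)} = -6 + 2 D$
$1560 + I{\left(P{\left(-7,-4 \right)},-35 \right)} = 1560 + \left(-6 + 2 \left(-35\right)\right) = 1560 - 76 = 1484$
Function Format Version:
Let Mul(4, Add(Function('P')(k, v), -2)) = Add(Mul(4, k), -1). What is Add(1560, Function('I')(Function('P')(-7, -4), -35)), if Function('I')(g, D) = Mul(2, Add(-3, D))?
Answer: 1484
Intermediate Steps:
Function('P')(k, v) = Add(Rational(7, 4), k) (Function('P')(k, v) = Add(2, Mul(Rational(1, 4), Add(Mul(4, k), -1))) = Add(2, Mul(Rational(1, 4), Add(-1, Mul(4, k)))) = Add(2, Add(Rational(-1, 4), k)) = Add(Rational(7, 4), k))
Function('I')(g, D) = Add(-6, Mul(2, D))
Add(1560, Function('I')(Function('P')(-7, -4), -35)) = Add(1560, Add(-6, Mul(2, -35))) = Add(1560, Add(-6, -70)) = Add(1560, -76) = 1484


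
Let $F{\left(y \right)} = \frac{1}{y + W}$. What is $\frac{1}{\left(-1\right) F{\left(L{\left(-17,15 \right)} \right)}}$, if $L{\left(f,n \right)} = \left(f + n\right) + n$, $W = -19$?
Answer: $6$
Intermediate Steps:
$L{\left(f,n \right)} = f + 2 n$
$F{\left(y \right)} = \frac{1}{-19 + y}$ ($F{\left(y \right)} = \frac{1}{y - 19} = \frac{1}{-19 + y}$)
$\frac{1}{\left(-1\right) F{\left(L{\left(-17,15 \right)} \right)}} = \frac{1}{\left(-1\right) \frac{1}{-19 + \left(-17 + 2 \cdot 15\right)}} = \frac{1}{\left(-1\right) \frac{1}{-19 + \left(-17 + 30\right)}} = \frac{1}{\left(-1\right) \frac{1}{-19 + 13}} = \frac{1}{\left(-1\right) \frac{1}{-6}} = \frac{1}{\left(-1\right) \left(- \frac{1}{6}\right)} = \frac{1}{\frac{1}{6}} = 6$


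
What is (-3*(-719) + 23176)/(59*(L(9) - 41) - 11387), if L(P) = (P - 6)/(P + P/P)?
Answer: -253330/137883 ≈ -1.8373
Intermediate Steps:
L(P) = (-6 + P)/(1 + P) (L(P) = (-6 + P)/(P + 1) = (-6 + P)/(1 + P))
(-3*(-719) + 23176)/(59*(L(9) - 41) - 11387) = (-3*(-719) + 23176)/(59*((-6 + 9)/(1 + 9) - 41) - 11387) = (2157 + 23176)/(59*(3/10 - 41) - 11387) = 25333/(59*((⅒)*3 - 41) - 11387) = 25333/(59*(3/10 - 41) - 11387) = 25333/(59*(-407/10) - 11387) = 25333/(-24013/10 - 11387) = 25333/(-137883/10) = 25333*(-10/137883) = -253330/137883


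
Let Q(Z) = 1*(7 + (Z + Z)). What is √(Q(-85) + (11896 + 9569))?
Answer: √21302 ≈ 145.95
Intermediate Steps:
Q(Z) = 7 + 2*Z (Q(Z) = 1*(7 + 2*Z) = 7 + 2*Z)
√(Q(-85) + (11896 + 9569)) = √((7 + 2*(-85)) + (11896 + 9569)) = √((7 - 170) + 21465) = √(-163 + 21465) = √21302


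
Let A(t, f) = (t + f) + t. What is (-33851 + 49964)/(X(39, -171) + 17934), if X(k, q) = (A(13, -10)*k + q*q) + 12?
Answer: 5371/15937 ≈ 0.33701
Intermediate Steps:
A(t, f) = f + 2*t (A(t, f) = (f + t) + t = f + 2*t)
X(k, q) = 12 + q² + 16*k (X(k, q) = ((-10 + 2*13)*k + q*q) + 12 = ((-10 + 26)*k + q²) + 12 = (16*k + q²) + 12 = (q² + 16*k) + 12 = 12 + q² + 16*k)
(-33851 + 49964)/(X(39, -171) + 17934) = (-33851 + 49964)/((12 + (-171)² + 16*39) + 17934) = 16113/((12 + 29241 + 624) + 17934) = 16113/(29877 + 17934) = 16113/47811 = 16113*(1/47811) = 5371/15937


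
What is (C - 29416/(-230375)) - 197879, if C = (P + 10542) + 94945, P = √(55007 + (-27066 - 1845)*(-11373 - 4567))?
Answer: -21284777584/230375 + √460896347 ≈ -70923.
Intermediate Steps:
P = √460896347 (P = √(55007 - 28911*(-15940)) = √(55007 + 460841340) = √460896347 ≈ 21469.)
C = 105487 + √460896347 (C = (√460896347 + 10542) + 94945 = (10542 + √460896347) + 94945 = 105487 + √460896347 ≈ 1.2696e+5)
(C - 29416/(-230375)) - 197879 = ((105487 + √460896347) - 29416/(-230375)) - 197879 = ((105487 + √460896347) - 29416*(-1/230375)) - 197879 = ((105487 + √460896347) + 29416/230375) - 197879 = (24301597041/230375 + √460896347) - 197879 = -21284777584/230375 + √460896347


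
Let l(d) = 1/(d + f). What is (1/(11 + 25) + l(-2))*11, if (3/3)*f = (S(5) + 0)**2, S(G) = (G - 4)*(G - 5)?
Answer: -187/36 ≈ -5.1944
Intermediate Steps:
S(G) = (-5 + G)*(-4 + G) (S(G) = (-4 + G)*(-5 + G) = (-5 + G)*(-4 + G))
f = 0 (f = ((20 + 5**2 - 9*5) + 0)**2 = ((20 + 25 - 45) + 0)**2 = (0 + 0)**2 = 0**2 = 0)
l(d) = 1/d (l(d) = 1/(d + 0) = 1/d)
(1/(11 + 25) + l(-2))*11 = (1/(11 + 25) + 1/(-2))*11 = (1/36 - 1/2)*11 = -17/36*11 = -187/36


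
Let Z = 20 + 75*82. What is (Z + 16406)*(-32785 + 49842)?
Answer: 385078832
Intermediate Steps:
Z = 6170 (Z = 20 + 6150 = 6170)
(Z + 16406)*(-32785 + 49842) = (6170 + 16406)*(-32785 + 49842) = 22576*17057 = 385078832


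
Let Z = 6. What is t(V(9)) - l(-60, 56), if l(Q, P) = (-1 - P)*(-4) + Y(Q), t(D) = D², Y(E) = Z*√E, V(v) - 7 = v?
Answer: 28 - 12*I*√15 ≈ 28.0 - 46.476*I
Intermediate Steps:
V(v) = 7 + v
Y(E) = 6*√E
l(Q, P) = 4 + 4*P + 6*√Q (l(Q, P) = (-1 - P)*(-4) + 6*√Q = (4 + 4*P) + 6*√Q = 4 + 4*P + 6*√Q)
t(V(9)) - l(-60, 56) = (7 + 9)² - (4 + 4*56 + 6*√(-60)) = 16² - (4 + 224 + 6*(2*I*√15)) = 256 - (4 + 224 + 12*I*√15) = 256 - (228 + 12*I*√15) = 256 + (-228 - 12*I*√15) = 28 - 12*I*√15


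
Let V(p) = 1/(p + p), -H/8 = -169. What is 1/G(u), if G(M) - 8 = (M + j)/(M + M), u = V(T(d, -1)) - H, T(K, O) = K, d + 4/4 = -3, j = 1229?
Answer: 21634/174057 ≈ 0.12429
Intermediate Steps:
d = -4 (d = -1 - 3 = -4)
H = 1352 (H = -8*(-169) = 1352)
V(p) = 1/(2*p)
u = -10817/8 (u = (½)/(-4) - 1*1352 = (½)*(-¼) - 1352 = -⅛ - 1352 = -10817/8 ≈ -1352.1)
G(M) = 8 + (1229 + M)/(2*M) (G(M) = 8 + (M + 1229)/(M + M) = 8 + (1229 + M)/((2*M)) = 8 + (1229 + M)*(1/(2*M)) = 8 + (1229 + M)/(2*M))
1/G(u) = 1/((1229 + 17*(-10817/8))/(2*(-10817/8))) = 1/((½)*(-8/10817)*(1229 - 183889/8)) = 1/((½)*(-8/10817)*(-174057/8)) = 1/(174057/21634) = 21634/174057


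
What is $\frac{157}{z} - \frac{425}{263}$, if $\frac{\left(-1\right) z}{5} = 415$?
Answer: $- \frac{923166}{545725} \approx -1.6916$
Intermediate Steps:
$z = -2075$ ($z = \left(-5\right) 415 = -2075$)
$\frac{157}{z} - \frac{425}{263} = \frac{157}{-2075} - \frac{425}{263} = 157 \left(- \frac{1}{2075}\right) - \frac{425}{263} = - \frac{157}{2075} - \frac{425}{263} = - \frac{923166}{545725}$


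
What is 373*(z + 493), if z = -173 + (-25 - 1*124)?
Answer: 63783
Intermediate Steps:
z = -322 (z = -173 + (-25 - 124) = -173 - 149 = -322)
373*(z + 493) = 373*(-322 + 493) = 373*171 = 63783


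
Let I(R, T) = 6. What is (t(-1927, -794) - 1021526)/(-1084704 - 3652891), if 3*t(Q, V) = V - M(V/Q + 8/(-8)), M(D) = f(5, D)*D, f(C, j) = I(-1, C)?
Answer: 5906965046/27388036695 ≈ 0.21568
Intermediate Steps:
f(C, j) = 6
M(D) = 6*D
t(Q, V) = 2 + V/3 - 2*V/Q (t(Q, V) = (V - 6*(V/Q + 8/(-8)))/3 = (V - 6*(V/Q + 8*(-1/8)))/3 = (V - 6*(V/Q - 1))/3 = (V - 6*(-1 + V/Q))/3 = (V - (-6 + 6*V/Q))/3 = (V + (6 - 6*V/Q))/3 = (6 + V - 6*V/Q)/3 = 2 + V/3 - 2*V/Q)
(t(-1927, -794) - 1021526)/(-1084704 - 3652891) = ((2 + (1/3)*(-794) - 2*(-794)/(-1927)) - 1021526)/(-1084704 - 3652891) = ((2 - 794/3 - 2*(-794)*(-1/1927)) - 1021526)/(-4737595) = ((2 - 794/3 - 1588/1927) - 1021526)*(-1/4737595) = (-1523240/5781 - 1021526)*(-1/4737595) = -5906965046/5781*(-1/4737595) = 5906965046/27388036695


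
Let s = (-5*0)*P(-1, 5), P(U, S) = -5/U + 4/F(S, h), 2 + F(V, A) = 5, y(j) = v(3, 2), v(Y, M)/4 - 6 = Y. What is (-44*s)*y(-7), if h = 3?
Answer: 0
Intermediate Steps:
v(Y, M) = 24 + 4*Y
y(j) = 36 (y(j) = 24 + 4*3 = 24 + 12 = 36)
F(V, A) = 3 (F(V, A) = -2 + 5 = 3)
P(U, S) = 4/3 - 5/U (P(U, S) = -5/U + 4/3 = 4/3 - 5/U)
s = 0 (s = (-5*0)*(4/3 - 5/(-1)) = 0*(4/3 - 5*(-1)) = 0*(4/3 + 5) = 0*(19/3) = 0)
(-44*s)*y(-7) = -44*0*36 = 0*36 = 0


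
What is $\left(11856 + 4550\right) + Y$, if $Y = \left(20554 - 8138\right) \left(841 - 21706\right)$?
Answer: $-259043434$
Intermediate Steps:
$Y = -259059840$ ($Y = 12416 \left(-20865\right) = -259059840$)
$\left(11856 + 4550\right) + Y = \left(11856 + 4550\right) - 259059840 = 16406 - 259059840 = -259043434$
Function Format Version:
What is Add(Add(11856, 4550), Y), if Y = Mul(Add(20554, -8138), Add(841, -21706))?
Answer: -259043434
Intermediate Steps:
Y = -259059840 (Y = Mul(12416, -20865) = -259059840)
Add(Add(11856, 4550), Y) = Add(Add(11856, 4550), -259059840) = Add(16406, -259059840) = -259043434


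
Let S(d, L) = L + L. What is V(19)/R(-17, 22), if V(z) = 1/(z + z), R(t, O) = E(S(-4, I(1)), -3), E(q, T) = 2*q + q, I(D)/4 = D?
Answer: 1/912 ≈ 0.0010965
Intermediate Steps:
I(D) = 4*D
S(d, L) = 2*L
E(q, T) = 3*q
R(t, O) = 24 (R(t, O) = 3*(2*(4*1)) = 3*(2*4) = 3*8 = 24)
V(z) = 1/(2*z)
V(19)/R(-17, 22) = ((½)/19)/24 = ((½)*(1/19))*(1/24) = (1/38)*(1/24) = 1/912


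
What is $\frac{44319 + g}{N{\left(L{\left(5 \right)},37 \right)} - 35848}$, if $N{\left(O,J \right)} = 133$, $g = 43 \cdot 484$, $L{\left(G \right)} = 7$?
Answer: $- \frac{65131}{35715} \approx -1.8236$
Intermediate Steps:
$g = 20812$
$\frac{44319 + g}{N{\left(L{\left(5 \right)},37 \right)} - 35848} = \frac{44319 + 20812}{133 - 35848} = \frac{65131}{-35715} = 65131 \left(- \frac{1}{35715}\right) = - \frac{65131}{35715}$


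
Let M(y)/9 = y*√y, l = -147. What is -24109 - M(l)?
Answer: -24109 + 9261*I*√3 ≈ -24109.0 + 16041.0*I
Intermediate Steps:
M(y) = 9*y^(3/2) (M(y) = 9*(y*√y) = 9*y^(3/2))
-24109 - M(l) = -24109 - 9*(-147)^(3/2) = -24109 - 9*(-1029*I*√3) = -24109 - (-9261)*I*√3 = -24109 + 9261*I*√3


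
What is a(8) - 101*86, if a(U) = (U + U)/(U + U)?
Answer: -8685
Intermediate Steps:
a(U) = 1 (a(U) = (2*U)/((2*U)) = (2*U)*(1/(2*U)) = 1)
a(8) - 101*86 = 1 - 101*86 = 1 - 8686 = -8685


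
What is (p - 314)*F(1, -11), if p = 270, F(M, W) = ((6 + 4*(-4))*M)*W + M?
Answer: -4884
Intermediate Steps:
F(M, W) = M - 10*M*W (F(M, W) = ((6 - 16)*M)*W + M = (-10*M)*W + M = -10*M*W + M = M - 10*M*W)
(p - 314)*F(1, -11) = (270 - 314)*(1*(1 - 10*(-11))) = -44*(1 + 110) = -44*111 = -4884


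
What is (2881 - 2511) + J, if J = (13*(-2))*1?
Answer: 344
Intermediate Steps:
J = -26 (J = -26*1 = -26)
(2881 - 2511) + J = (2881 - 2511) - 26 = 370 - 26 = 344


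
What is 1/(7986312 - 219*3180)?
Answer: 1/7289892 ≈ 1.3718e-7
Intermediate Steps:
1/(7986312 - 219*3180) = 1/(7986312 - 696420) = 1/7289892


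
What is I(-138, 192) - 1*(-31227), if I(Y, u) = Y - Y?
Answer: 31227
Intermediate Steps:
I(Y, u) = 0
I(-138, 192) - 1*(-31227) = 0 - 1*(-31227) = 0 + 31227 = 31227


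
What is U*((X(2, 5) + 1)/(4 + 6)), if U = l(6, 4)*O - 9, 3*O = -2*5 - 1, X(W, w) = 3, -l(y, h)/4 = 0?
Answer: -18/5 ≈ -3.6000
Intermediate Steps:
l(y, h) = 0 (l(y, h) = -4*0 = 0)
O = -11/3 (O = (-2*5 - 1)/3 = (-10 - 1)/3 = (⅓)*(-11) = -11/3 ≈ -3.6667)
U = -9 (U = 0*(-11/3) - 9 = 0 - 9 = -9)
U*((X(2, 5) + 1)/(4 + 6)) = -9*(3 + 1)/(4 + 6) = -36/10 = -9*⅖ = -18/5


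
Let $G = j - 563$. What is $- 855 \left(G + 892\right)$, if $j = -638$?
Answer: $264195$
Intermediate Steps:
$G = -1201$ ($G = -638 - 563 = -1201$)
$- 855 \left(G + 892\right) = - 855 \left(-1201 + 892\right) = \left(-855\right) \left(-309\right) = 264195$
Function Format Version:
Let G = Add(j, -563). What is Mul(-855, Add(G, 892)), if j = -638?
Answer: 264195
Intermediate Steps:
G = -1201 (G = Add(-638, -563) = -1201)
Mul(-855, Add(G, 892)) = Mul(-855, Add(-1201, 892)) = Mul(-855, -309) = 264195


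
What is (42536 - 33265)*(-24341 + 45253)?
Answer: 193875152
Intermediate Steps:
(42536 - 33265)*(-24341 + 45253) = 9271*20912 = 193875152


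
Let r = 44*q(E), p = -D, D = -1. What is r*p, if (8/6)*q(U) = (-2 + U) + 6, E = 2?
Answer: 198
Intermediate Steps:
q(U) = 3 + 3*U/4 (q(U) = 3*((-2 + U) + 6)/4 = 3*(4 + U)/4 = 3 + 3*U/4)
p = 1 (p = -1*(-1) = 1)
r = 198 (r = 44*(3 + (¾)*2) = 44*(3 + 3/2) = 44*(9/2) = 198)
r*p = 198*1 = 198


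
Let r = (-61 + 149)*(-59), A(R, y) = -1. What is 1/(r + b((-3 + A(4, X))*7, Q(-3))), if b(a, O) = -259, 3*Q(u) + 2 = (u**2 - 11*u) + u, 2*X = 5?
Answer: -1/5451 ≈ -0.00018345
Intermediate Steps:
X = 5/2 (X = (1/2)*5 = 5/2 ≈ 2.5000)
Q(u) = -2/3 - 10*u/3 + u**2/3 (Q(u) = -2/3 + ((u**2 - 11*u) + u)/3 = -2/3 + (u**2 - 10*u)/3 = -2/3 + (-10*u/3 + u**2/3) = -2/3 - 10*u/3 + u**2/3)
r = -5192 (r = 88*(-59) = -5192)
1/(r + b((-3 + A(4, X))*7, Q(-3))) = 1/(-5192 - 259) = 1/(-5451) = -1/5451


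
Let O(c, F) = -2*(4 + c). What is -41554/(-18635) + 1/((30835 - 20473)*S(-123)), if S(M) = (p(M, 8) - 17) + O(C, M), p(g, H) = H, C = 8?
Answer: 14209205449/6372163710 ≈ 2.2299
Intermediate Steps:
O(c, F) = -8 - 2*c
S(M) = -33 (S(M) = (8 - 17) + (-8 - 2*8) = -9 + (-8 - 16) = -9 - 24 = -33)
-41554/(-18635) + 1/((30835 - 20473)*S(-123)) = -41554/(-18635) + 1/((30835 - 20473)*(-33)) = -41554*(-1/18635) - 1/33/10362 = 41554/18635 + (1/10362)*(-1/33) = 41554/18635 - 1/341946 = 14209205449/6372163710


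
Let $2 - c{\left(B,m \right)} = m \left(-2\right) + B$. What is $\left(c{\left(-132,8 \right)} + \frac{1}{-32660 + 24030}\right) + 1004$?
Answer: $\frac{9959019}{8630} \approx 1154.0$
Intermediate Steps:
$c{\left(B,m \right)} = 2 - B + 2 m$ ($c{\left(B,m \right)} = 2 - \left(m \left(-2\right) + B\right) = 2 - \left(- 2 m + B\right) = 2 - \left(B - 2 m\right) = 2 - B + 2 m$)
$\left(c{\left(-132,8 \right)} + \frac{1}{-32660 + 24030}\right) + 1004 = \left(\left(2 - -132 + 2 \cdot 8\right) + \frac{1}{-32660 + 24030}\right) + 1004 = \left(\left(2 + 132 + 16\right) + \frac{1}{-8630}\right) + 1004 = \left(150 - \frac{1}{8630}\right) + 1004 = \frac{1294499}{8630} + 1004 = \frac{9959019}{8630}$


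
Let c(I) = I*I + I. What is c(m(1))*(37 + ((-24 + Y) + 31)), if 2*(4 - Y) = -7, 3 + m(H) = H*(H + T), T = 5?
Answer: 618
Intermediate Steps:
m(H) = -3 + H*(5 + H) (m(H) = -3 + H*(H + 5) = -3 + H*(5 + H))
c(I) = I + I² (c(I) = I² + I = I + I²)
Y = 15/2 (Y = 4 - ½*(-7) = 4 + 7/2 = 15/2 ≈ 7.5000)
c(m(1))*(37 + ((-24 + Y) + 31)) = ((-3 + 1² + 5*1)*(1 + (-3 + 1² + 5*1)))*(37 + ((-24 + 15/2) + 31)) = ((-3 + 1 + 5)*(1 + (-3 + 1 + 5)))*(37 + (-33/2 + 31)) = (3*(1 + 3))*(37 + 29/2) = (3*4)*(103/2) = 12*(103/2) = 618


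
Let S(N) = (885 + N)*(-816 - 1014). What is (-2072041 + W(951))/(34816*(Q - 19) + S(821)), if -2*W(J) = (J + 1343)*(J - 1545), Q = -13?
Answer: 1390723/4236092 ≈ 0.32830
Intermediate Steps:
W(J) = -(-1545 + J)*(1343 + J)/2 (W(J) = -(J + 1343)*(J - 1545)/2 = -(1343 + J)*(-1545 + J)/2 = -(-1545 + J)*(1343 + J)/2)
S(N) = -1619550 - 1830*N (S(N) = (885 + N)*(-1830) = -1619550 - 1830*N)
(-2072041 + W(951))/(34816*(Q - 19) + S(821)) = (-2072041 + (2074935/2 + 101*951 - 1/2*951**2))/(34816*(-13 - 19) + (-1619550 - 1830*821)) = (-2072041 + (2074935/2 + 96051 - 1/2*904401))/(34816*(-32) + (-1619550 - 1502430)) = (-2072041 + (2074935/2 + 96051 - 904401/2))/(-1114112 - 3121980) = (-2072041 + 681318)/(-4236092) = -1390723*(-1/4236092) = 1390723/4236092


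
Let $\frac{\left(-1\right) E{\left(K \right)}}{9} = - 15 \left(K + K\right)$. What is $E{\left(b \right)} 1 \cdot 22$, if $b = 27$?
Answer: $160380$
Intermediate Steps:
$E{\left(K \right)} = 270 K$ ($E{\left(K \right)} = - 9 \left(- 15 \left(K + K\right)\right) = - 9 \left(- 15 \cdot 2 K\right) = - 9 \left(- 30 K\right) = 270 K$)
$E{\left(b \right)} 1 \cdot 22 = 270 \cdot 27 \cdot 1 \cdot 22 = 7290 \cdot 22 = 160380$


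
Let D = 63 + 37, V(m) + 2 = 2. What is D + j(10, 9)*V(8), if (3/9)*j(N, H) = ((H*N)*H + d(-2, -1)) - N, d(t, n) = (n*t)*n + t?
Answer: 100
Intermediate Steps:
V(m) = 0 (V(m) = -2 + 2 = 0)
D = 100
d(t, n) = t + t*n**2 (d(t, n) = t*n**2 + t = t + t*n**2)
j(N, H) = -12 - 3*N + 3*N*H**2 (j(N, H) = 3*(((H*N)*H - 2*(1 + (-1)**2)) - N) = 3*((N*H**2 - 2*(1 + 1)) - N) = 3*((N*H**2 - 2*2) - N) = 3*((N*H**2 - 4) - N) = 3*((-4 + N*H**2) - N) = 3*(-4 - N + N*H**2) = -12 - 3*N + 3*N*H**2)
D + j(10, 9)*V(8) = 100 + (-12 - 3*10 + 3*10*9**2)*0 = 100 + (-12 - 30 + 3*10*81)*0 = 100 + (-12 - 30 + 2430)*0 = 100 + 2388*0 = 100 + 0 = 100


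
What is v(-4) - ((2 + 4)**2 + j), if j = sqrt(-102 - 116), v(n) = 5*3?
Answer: -21 - I*sqrt(218) ≈ -21.0 - 14.765*I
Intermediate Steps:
v(n) = 15
j = I*sqrt(218) (j = sqrt(-218) = I*sqrt(218) ≈ 14.765*I)
v(-4) - ((2 + 4)**2 + j) = 15 - ((2 + 4)**2 + I*sqrt(218)) = 15 - (6**2 + I*sqrt(218)) = 15 - (36 + I*sqrt(218)) = 15 + (-36 - I*sqrt(218)) = -21 - I*sqrt(218)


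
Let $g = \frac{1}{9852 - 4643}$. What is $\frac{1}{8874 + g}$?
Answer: $\frac{5209}{46224667} \approx 0.00011269$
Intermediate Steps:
$g = \frac{1}{5209} \approx 0.00019198$
$\frac{1}{8874 + g} = \frac{1}{8874 + \frac{1}{5209}} = \frac{1}{\frac{46224667}{5209}} = \frac{5209}{46224667}$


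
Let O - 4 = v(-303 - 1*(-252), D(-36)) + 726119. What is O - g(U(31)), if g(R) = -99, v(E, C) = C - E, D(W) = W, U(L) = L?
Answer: 726237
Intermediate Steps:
O = 726138 (O = 4 + ((-36 - (-303 - 1*(-252))) + 726119) = 4 + ((-36 - (-303 + 252)) + 726119) = 4 + ((-36 - 1*(-51)) + 726119) = 4 + ((-36 + 51) + 726119) = 4 + (15 + 726119) = 4 + 726134 = 726138)
O - g(U(31)) = 726138 - 1*(-99) = 726138 + 99 = 726237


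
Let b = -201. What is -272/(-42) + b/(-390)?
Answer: 19087/2730 ≈ 6.9916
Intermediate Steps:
-272/(-42) + b/(-390) = -272/(-42) - 201/(-390) = -272*(-1/42) - 201*(-1/390) = 136/21 + 67/130 = 19087/2730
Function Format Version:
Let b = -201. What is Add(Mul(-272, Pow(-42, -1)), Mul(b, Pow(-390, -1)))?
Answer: Rational(19087, 2730) ≈ 6.9916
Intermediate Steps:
Add(Mul(-272, Pow(-42, -1)), Mul(b, Pow(-390, -1))) = Add(Mul(-272, Pow(-42, -1)), Mul(-201, Pow(-390, -1))) = Add(Mul(-272, Rational(-1, 42)), Mul(-201, Rational(-1, 390))) = Add(Rational(136, 21), Rational(67, 130)) = Rational(19087, 2730)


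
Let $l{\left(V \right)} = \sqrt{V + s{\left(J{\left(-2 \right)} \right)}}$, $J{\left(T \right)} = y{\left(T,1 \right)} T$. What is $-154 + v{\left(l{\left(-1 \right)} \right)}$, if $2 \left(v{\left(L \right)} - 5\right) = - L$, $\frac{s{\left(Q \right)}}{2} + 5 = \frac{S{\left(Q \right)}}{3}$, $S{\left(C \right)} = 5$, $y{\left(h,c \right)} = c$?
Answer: $-149 - \frac{i \sqrt{69}}{6} \approx -149.0 - 1.3844 i$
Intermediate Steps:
$J{\left(T \right)} = T$ ($J{\left(T \right)} = 1 T = T$)
$s{\left(Q \right)} = - \frac{20}{3}$ ($s{\left(Q \right)} = -10 + 2 \cdot \frac{5}{3} = -10 + \frac{10}{3} = - \frac{20}{3}$)
$l{\left(V \right)} = \sqrt{- \frac{20}{3} + V}$ ($l{\left(V \right)} = \sqrt{V - \frac{20}{3}} = \sqrt{- \frac{20}{3} + V}$)
$v{\left(L \right)} = 5 - \frac{L}{2}$ ($v{\left(L \right)} = 5 + \frac{\left(-1\right) L}{2} = 5 - \frac{L}{2}$)
$-154 + v{\left(l{\left(-1 \right)} \right)} = -154 + \left(5 - \frac{\frac{1}{3} \sqrt{-60 + 9 \left(-1\right)}}{2}\right) = -154 + \left(5 - \frac{\frac{1}{3} \sqrt{-60 - 9}}{2}\right) = -154 + \left(5 - \frac{\frac{1}{3} \sqrt{-69}}{2}\right) = -154 + \left(5 - \frac{\frac{1}{3} i \sqrt{69}}{2}\right) = -154 + \left(5 - \frac{i \sqrt{69}}{6}\right) = -149 - \frac{i \sqrt{69}}{6}$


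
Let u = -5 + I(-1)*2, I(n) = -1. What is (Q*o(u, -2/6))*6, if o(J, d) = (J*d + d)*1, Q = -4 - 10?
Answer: -168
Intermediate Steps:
u = -7 (u = -5 - 1*2 = -5 - 2 = -7)
Q = -14
o(J, d) = d + J*d (o(J, d) = (d + J*d)*1 = d + J*d)
(Q*o(u, -2/6))*6 = -14*(-2/6)*(1 - 7)*6 = -14*(-2*⅙)*(-6)*6 = -(-14)*(-6)/3*6 = -14*2*6 = -28*6 = -168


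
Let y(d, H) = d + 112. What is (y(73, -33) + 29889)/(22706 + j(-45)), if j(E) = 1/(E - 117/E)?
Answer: 6375688/4813667 ≈ 1.3245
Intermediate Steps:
y(d, H) = 112 + d
(y(73, -33) + 29889)/(22706 + j(-45)) = ((112 + 73) + 29889)/(22706 - 45/(-117 + (-45)²)) = (185 + 29889)/(22706 - 45/(-117 + 2025)) = 30074/(22706 - 45/1908) = 30074/(22706 - 45*1/1908) = 30074/(22706 - 5/212) = 30074/(4813667/212) = 30074*(212/4813667) = 6375688/4813667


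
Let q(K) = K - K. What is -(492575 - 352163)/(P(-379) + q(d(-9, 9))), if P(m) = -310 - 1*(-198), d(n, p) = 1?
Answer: 35103/28 ≈ 1253.7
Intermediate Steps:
P(m) = -112 (P(m) = -310 + 198 = -112)
q(K) = 0
-(492575 - 352163)/(P(-379) + q(d(-9, 9))) = -(492575 - 352163)/(-112 + 0) = -140412/(-112) = -140412*(-1)/112 = -1*(-35103/28) = 35103/28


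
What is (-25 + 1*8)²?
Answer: 289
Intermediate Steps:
(-25 + 1*8)² = (-25 + 8)² = (-17)² = 289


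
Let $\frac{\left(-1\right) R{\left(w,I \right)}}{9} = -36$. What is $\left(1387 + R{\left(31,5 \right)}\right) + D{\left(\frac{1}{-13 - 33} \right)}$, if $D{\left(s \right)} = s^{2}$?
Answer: $\frac{3620477}{2116} \approx 1711.0$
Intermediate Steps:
$R{\left(w,I \right)} = 324$ ($R{\left(w,I \right)} = \left(-9\right) \left(-36\right) = 324$)
$\left(1387 + R{\left(31,5 \right)}\right) + D{\left(\frac{1}{-13 - 33} \right)} = \left(1387 + 324\right) + \left(\frac{1}{-13 - 33}\right)^{2} = 1711 + \left(\frac{1}{-46}\right)^{2} = 1711 + \left(- \frac{1}{46}\right)^{2} = 1711 + \frac{1}{2116} = \frac{3620477}{2116}$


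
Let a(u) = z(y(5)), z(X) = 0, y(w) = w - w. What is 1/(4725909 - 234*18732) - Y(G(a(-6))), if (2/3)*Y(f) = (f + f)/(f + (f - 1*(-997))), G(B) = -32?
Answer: 10964183/106555131 ≈ 0.10290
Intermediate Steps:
y(w) = 0
a(u) = 0
Y(f) = 3*f/(997 + 2*f) (Y(f) = 3*((f + f)/(f + (f - 1*(-997))))/2 = 3*((2*f)/(f + (f + 997)))/2 = 3*((2*f)/(f + (997 + f)))/2 = 3*((2*f)/(997 + 2*f))/2 = 3*(2*f/(997 + 2*f))/2 = 3*f/(997 + 2*f))
1/(4725909 - 234*18732) - Y(G(a(-6))) = 1/(4725909 - 234*18732) - 3*(-32)/(997 + 2*(-32)) = 1/(4725909 - 4383288) - 3*(-32)/(997 - 64) = 1/342621 - 3*(-32)/933 = 1/342621 - 1*(-32/311) = 1/342621 + 32/311 = 10964183/106555131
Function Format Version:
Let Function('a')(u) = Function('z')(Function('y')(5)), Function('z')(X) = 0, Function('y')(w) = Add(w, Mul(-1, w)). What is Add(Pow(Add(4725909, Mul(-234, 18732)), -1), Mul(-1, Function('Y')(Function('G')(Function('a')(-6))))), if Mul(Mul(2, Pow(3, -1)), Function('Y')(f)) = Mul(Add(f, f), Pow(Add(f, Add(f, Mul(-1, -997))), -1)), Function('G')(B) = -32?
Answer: Rational(10964183, 106555131) ≈ 0.10290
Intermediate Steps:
Function('y')(w) = 0
Function('a')(u) = 0
Function('Y')(f) = Mul(3, f, Pow(Add(997, Mul(2, f)), -1)) (Function('Y')(f) = Mul(Rational(3, 2), Mul(Add(f, f), Pow(Add(f, Add(f, Mul(-1, -997))), -1))) = Mul(Rational(3, 2), Mul(Mul(2, f), Pow(Add(f, Add(f, 997)), -1))) = Mul(Rational(3, 2), Mul(Mul(2, f), Pow(Add(f, Add(997, f)), -1))) = Mul(Rational(3, 2), Mul(Mul(2, f), Pow(Add(997, Mul(2, f)), -1))) = Mul(Rational(3, 2), Mul(2, f, Pow(Add(997, Mul(2, f)), -1))) = Mul(3, f, Pow(Add(997, Mul(2, f)), -1)))
Add(Pow(Add(4725909, Mul(-234, 18732)), -1), Mul(-1, Function('Y')(Function('G')(Function('a')(-6))))) = Add(Pow(Add(4725909, Mul(-234, 18732)), -1), Mul(-1, Mul(3, -32, Pow(Add(997, Mul(2, -32)), -1)))) = Add(Pow(Add(4725909, -4383288), -1), Mul(-1, Mul(3, -32, Pow(Add(997, -64), -1)))) = Add(Pow(342621, -1), Mul(-1, Mul(3, -32, Pow(933, -1)))) = Add(Rational(1, 342621), Mul(-1, Mul(3, -32, Rational(1, 933)))) = Add(Rational(1, 342621), Mul(-1, Rational(-32, 311))) = Add(Rational(1, 342621), Rational(32, 311)) = Rational(10964183, 106555131)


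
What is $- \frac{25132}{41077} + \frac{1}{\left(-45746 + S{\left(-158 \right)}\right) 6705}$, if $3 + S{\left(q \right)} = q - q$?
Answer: $- \frac{7709166776017}{12600248367465} \approx -0.61183$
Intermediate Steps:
$S{\left(q \right)} = -3$ ($S{\left(q \right)} = -3 + \left(q - q\right) = -3 + 0 = -3$)
$- \frac{25132}{41077} + \frac{1}{\left(-45746 + S{\left(-158 \right)}\right) 6705} = - \frac{25132}{41077} + \frac{1}{\left(-45746 - 3\right) 6705} = \left(-25132\right) \frac{1}{41077} + \frac{1}{-45749} \cdot \frac{1}{6705} = - \frac{25132}{41077} - \frac{1}{306747045} = - \frac{7709166776017}{12600248367465}$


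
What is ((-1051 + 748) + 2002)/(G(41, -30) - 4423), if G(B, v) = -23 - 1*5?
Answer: -1699/4451 ≈ -0.38171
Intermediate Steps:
G(B, v) = -28 (G(B, v) = -23 - 5 = -28)
((-1051 + 748) + 2002)/(G(41, -30) - 4423) = ((-1051 + 748) + 2002)/(-28 - 4423) = (-303 + 2002)/(-4451) = 1699*(-1/4451) = -1699/4451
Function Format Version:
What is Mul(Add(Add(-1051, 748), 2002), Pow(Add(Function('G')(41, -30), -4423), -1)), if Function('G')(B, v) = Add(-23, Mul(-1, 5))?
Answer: Rational(-1699, 4451) ≈ -0.38171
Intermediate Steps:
Function('G')(B, v) = -28 (Function('G')(B, v) = Add(-23, -5) = -28)
Mul(Add(Add(-1051, 748), 2002), Pow(Add(Function('G')(41, -30), -4423), -1)) = Mul(Add(Add(-1051, 748), 2002), Pow(Add(-28, -4423), -1)) = Mul(Add(-303, 2002), Pow(-4451, -1)) = Mul(1699, Rational(-1, 4451)) = Rational(-1699, 4451)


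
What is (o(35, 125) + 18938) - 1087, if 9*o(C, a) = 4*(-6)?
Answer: 53545/3 ≈ 17848.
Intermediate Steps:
o(C, a) = -8/3 (o(C, a) = (4*(-6))/9 = (⅑)*(-24) = -8/3)
(o(35, 125) + 18938) - 1087 = (-8/3 + 18938) - 1087 = 56806/3 - 1087 = 53545/3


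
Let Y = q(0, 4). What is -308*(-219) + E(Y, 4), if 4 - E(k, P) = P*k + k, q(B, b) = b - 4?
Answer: 67456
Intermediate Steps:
q(B, b) = -4 + b
Y = 0 (Y = -4 + 4 = 0)
E(k, P) = 4 - k - P*k (E(k, P) = 4 - (P*k + k) = 4 - (k + P*k) = 4 + (-k - P*k) = 4 - k - P*k)
-308*(-219) + E(Y, 4) = -308*(-219) + (4 - 1*0 - 1*4*0) = 67452 + (4 + 0 + 0) = 67452 + 4 = 67456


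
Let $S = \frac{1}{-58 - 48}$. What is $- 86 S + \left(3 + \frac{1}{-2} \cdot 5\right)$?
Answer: $\frac{139}{106} \approx 1.3113$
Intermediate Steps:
$S = - \frac{1}{106}$ ($S = \frac{1}{-106} = - \frac{1}{106} \approx -0.009434$)
$- 86 S + \left(3 + \frac{1}{-2} \cdot 5\right) = \left(-86\right) \left(- \frac{1}{106}\right) + \left(3 + \frac{1}{-2} \cdot 5\right) = \frac{43}{53} + \left(3 - \frac{5}{2}\right) = \frac{43}{53} + \frac{1}{2} = \frac{139}{106}$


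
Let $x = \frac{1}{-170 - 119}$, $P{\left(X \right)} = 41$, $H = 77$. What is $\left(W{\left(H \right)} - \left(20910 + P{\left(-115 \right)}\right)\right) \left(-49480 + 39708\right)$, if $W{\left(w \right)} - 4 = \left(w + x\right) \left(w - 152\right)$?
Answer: $\frac{75465081076}{289} \approx 2.6112 \cdot 10^{8}$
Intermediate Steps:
$x = - \frac{1}{289}$ ($x = \frac{1}{-289} = - \frac{1}{289} \approx -0.0034602$)
$W{\left(w \right)} = 4 + \left(-152 + w\right) \left(- \frac{1}{289} + w\right)$ ($W{\left(w \right)} = 4 + \left(w - \frac{1}{289}\right) \left(w - 152\right) = 4 + \left(- \frac{1}{289} + w\right) \left(-152 + w\right) = 4 + \left(-152 + w\right) \left(- \frac{1}{289} + w\right)$)
$\left(W{\left(H \right)} - \left(20910 + P{\left(-115 \right)}\right)\right) \left(-49480 + 39708\right) = \left(\left(\frac{1308}{289} + 77^{2} - \frac{3382533}{289}\right) - 20951\right) \left(-49480 + 39708\right) = \left(\left(\frac{1308}{289} + 5929 - \frac{3382533}{289}\right) - 20951\right) \left(-9772\right) = \left(- \frac{1667744}{289} - 20951\right) \left(-9772\right) = \left(- \frac{7722583}{289}\right) \left(-9772\right) = \frac{75465081076}{289}$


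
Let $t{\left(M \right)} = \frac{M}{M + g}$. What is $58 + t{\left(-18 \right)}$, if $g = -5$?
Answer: $\frac{1352}{23} \approx 58.783$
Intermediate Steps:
$t{\left(M \right)} = \frac{M}{-5 + M}$ ($t{\left(M \right)} = \frac{M}{M - 5} = \frac{M}{-5 + M}$)
$58 + t{\left(-18 \right)} = 58 - \frac{18}{-5 - 18} = 58 - \frac{18}{-23} = 58 - - \frac{18}{23} = 58 + \frac{18}{23} = \frac{1352}{23}$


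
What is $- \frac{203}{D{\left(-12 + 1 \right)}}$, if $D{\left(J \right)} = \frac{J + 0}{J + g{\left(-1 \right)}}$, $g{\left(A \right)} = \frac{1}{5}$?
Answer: $- \frac{10962}{55} \approx -199.31$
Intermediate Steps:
$g{\left(A \right)} = \frac{1}{5}$
$D{\left(J \right)} = \frac{J}{\frac{1}{5} + J}$ ($D{\left(J \right)} = \frac{J + 0}{J + \frac{1}{5}} = \frac{J}{\frac{1}{5} + J}$)
$- \frac{203}{D{\left(-12 + 1 \right)}} = - \frac{203}{5 \left(-12 + 1\right) \frac{1}{1 + 5 \left(-12 + 1\right)}} = - \frac{203}{5 \left(-11\right) \frac{1}{1 + 5 \left(-11\right)}} = - \frac{203}{5 \left(-11\right) \frac{1}{1 - 55}} = - \frac{203}{5 \left(-11\right) \frac{1}{-54}} = - \frac{203}{5 \left(-11\right) \left(- \frac{1}{54}\right)} = - \frac{203}{\frac{55}{54}} = \left(-203\right) \frac{54}{55} = - \frac{10962}{55}$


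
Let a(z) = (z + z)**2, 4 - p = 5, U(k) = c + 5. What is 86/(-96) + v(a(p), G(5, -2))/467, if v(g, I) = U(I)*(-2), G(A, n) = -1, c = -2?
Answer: -20369/22416 ≈ -0.90868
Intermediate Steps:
U(k) = 3 (U(k) = -2 + 5 = 3)
p = -1 (p = 4 - 1*5 = 4 - 5 = -1)
a(z) = 4*z**2 (a(z) = (2*z)**2 = 4*z**2)
v(g, I) = -6 (v(g, I) = 3*(-2) = -6)
86/(-96) + v(a(p), G(5, -2))/467 = 86/(-96) - 6/467 = 86*(-1/96) - 6*1/467 = -43/48 - 6/467 = -20369/22416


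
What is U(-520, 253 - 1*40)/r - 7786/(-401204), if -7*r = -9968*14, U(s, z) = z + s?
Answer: 8013017/1999600736 ≈ 0.0040073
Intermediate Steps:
U(s, z) = s + z
r = 19936 (r = -(-1424)*14 = -1/7*(-139552) = 19936)
U(-520, 253 - 1*40)/r - 7786/(-401204) = (-520 + (253 - 1*40))/19936 - 7786/(-401204) = (-520 + (253 - 40))*(1/19936) - 7786*(-1/401204) = (-520 + 213)*(1/19936) + 3893/200602 = -307*1/19936 + 3893/200602 = -307/19936 + 3893/200602 = 8013017/1999600736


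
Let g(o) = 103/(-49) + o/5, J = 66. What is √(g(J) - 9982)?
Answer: I*√12214355/35 ≈ 99.854*I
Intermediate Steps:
g(o) = -103/49 + o/5 (g(o) = 103*(-1/49) + o*(⅕) = -103/49 + o/5)
√(g(J) - 9982) = √((-103/49 + (⅕)*66) - 9982) = √((-103/49 + 66/5) - 9982) = √(2719/245 - 9982) = √(-2442871/245) = I*√12214355/35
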